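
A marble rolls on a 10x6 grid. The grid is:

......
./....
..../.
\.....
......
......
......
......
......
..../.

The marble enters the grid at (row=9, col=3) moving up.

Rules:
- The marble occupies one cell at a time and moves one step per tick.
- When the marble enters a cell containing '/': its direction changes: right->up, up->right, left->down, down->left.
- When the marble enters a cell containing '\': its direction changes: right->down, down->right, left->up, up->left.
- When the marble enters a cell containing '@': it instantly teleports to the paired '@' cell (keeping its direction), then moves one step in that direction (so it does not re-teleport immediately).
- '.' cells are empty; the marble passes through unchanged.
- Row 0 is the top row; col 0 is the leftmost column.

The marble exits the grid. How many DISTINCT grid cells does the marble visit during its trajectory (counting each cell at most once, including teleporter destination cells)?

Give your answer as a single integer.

Answer: 10

Derivation:
Step 1: enter (9,3), '.' pass, move up to (8,3)
Step 2: enter (8,3), '.' pass, move up to (7,3)
Step 3: enter (7,3), '.' pass, move up to (6,3)
Step 4: enter (6,3), '.' pass, move up to (5,3)
Step 5: enter (5,3), '.' pass, move up to (4,3)
Step 6: enter (4,3), '.' pass, move up to (3,3)
Step 7: enter (3,3), '.' pass, move up to (2,3)
Step 8: enter (2,3), '.' pass, move up to (1,3)
Step 9: enter (1,3), '.' pass, move up to (0,3)
Step 10: enter (0,3), '.' pass, move up to (-1,3)
Step 11: at (-1,3) — EXIT via top edge, pos 3
Distinct cells visited: 10 (path length 10)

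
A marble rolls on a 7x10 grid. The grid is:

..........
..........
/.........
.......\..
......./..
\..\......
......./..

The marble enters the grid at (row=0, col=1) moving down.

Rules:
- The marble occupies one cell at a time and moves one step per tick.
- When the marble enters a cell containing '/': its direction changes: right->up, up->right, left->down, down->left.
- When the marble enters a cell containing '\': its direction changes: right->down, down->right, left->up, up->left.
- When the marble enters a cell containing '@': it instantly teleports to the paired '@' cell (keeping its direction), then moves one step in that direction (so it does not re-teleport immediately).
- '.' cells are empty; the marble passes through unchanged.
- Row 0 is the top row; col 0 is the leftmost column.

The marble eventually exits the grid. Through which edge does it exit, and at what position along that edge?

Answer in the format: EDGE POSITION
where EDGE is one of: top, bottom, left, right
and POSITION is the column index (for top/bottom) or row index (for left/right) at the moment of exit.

Step 1: enter (0,1), '.' pass, move down to (1,1)
Step 2: enter (1,1), '.' pass, move down to (2,1)
Step 3: enter (2,1), '.' pass, move down to (3,1)
Step 4: enter (3,1), '.' pass, move down to (4,1)
Step 5: enter (4,1), '.' pass, move down to (5,1)
Step 6: enter (5,1), '.' pass, move down to (6,1)
Step 7: enter (6,1), '.' pass, move down to (7,1)
Step 8: at (7,1) — EXIT via bottom edge, pos 1

Answer: bottom 1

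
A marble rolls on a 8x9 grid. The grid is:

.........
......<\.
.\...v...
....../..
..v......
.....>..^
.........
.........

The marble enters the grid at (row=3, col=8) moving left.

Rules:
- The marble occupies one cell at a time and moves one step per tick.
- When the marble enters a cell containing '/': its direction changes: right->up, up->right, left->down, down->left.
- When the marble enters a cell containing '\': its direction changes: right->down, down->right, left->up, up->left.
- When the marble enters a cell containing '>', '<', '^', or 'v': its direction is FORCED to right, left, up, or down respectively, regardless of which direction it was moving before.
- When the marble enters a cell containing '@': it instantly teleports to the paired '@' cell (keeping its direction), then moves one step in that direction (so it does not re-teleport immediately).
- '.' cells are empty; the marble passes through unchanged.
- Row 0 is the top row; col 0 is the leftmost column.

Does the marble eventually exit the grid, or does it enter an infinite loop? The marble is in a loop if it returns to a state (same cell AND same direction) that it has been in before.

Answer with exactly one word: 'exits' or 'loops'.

Step 1: enter (3,8), '.' pass, move left to (3,7)
Step 2: enter (3,7), '.' pass, move left to (3,6)
Step 3: enter (3,6), '/' deflects left->down, move down to (4,6)
Step 4: enter (4,6), '.' pass, move down to (5,6)
Step 5: enter (5,6), '.' pass, move down to (6,6)
Step 6: enter (6,6), '.' pass, move down to (7,6)
Step 7: enter (7,6), '.' pass, move down to (8,6)
Step 8: at (8,6) — EXIT via bottom edge, pos 6

Answer: exits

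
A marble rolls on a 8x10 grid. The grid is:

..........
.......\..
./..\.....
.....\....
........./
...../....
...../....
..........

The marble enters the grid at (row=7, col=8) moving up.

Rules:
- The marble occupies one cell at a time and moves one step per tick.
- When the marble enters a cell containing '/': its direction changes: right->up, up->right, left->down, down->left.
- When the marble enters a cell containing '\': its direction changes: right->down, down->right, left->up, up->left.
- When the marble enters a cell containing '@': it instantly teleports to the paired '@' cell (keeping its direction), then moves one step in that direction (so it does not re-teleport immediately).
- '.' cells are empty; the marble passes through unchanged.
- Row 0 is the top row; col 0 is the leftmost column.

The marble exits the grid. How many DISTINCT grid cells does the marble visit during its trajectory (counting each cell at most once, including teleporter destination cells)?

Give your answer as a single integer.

Answer: 8

Derivation:
Step 1: enter (7,8), '.' pass, move up to (6,8)
Step 2: enter (6,8), '.' pass, move up to (5,8)
Step 3: enter (5,8), '.' pass, move up to (4,8)
Step 4: enter (4,8), '.' pass, move up to (3,8)
Step 5: enter (3,8), '.' pass, move up to (2,8)
Step 6: enter (2,8), '.' pass, move up to (1,8)
Step 7: enter (1,8), '.' pass, move up to (0,8)
Step 8: enter (0,8), '.' pass, move up to (-1,8)
Step 9: at (-1,8) — EXIT via top edge, pos 8
Distinct cells visited: 8 (path length 8)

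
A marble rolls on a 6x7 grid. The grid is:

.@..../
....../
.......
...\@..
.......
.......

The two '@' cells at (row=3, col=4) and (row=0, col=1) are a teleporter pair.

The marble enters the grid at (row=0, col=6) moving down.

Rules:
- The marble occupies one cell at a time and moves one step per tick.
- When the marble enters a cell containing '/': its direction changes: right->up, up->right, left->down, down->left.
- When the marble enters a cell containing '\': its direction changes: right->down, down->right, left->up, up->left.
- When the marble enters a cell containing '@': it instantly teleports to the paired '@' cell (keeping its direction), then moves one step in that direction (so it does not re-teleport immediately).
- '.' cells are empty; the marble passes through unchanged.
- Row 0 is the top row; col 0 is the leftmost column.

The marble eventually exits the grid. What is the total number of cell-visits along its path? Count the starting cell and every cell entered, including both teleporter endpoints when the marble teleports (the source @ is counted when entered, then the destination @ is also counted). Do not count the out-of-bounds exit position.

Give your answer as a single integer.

Answer: 11

Derivation:
Step 1: enter (0,6), '/' deflects down->left, move left to (0,5)
Step 2: enter (0,5), '.' pass, move left to (0,4)
Step 3: enter (0,4), '.' pass, move left to (0,3)
Step 4: enter (0,3), '.' pass, move left to (0,2)
Step 5: enter (0,2), '.' pass, move left to (0,1)
Step 6: enter (0,1), '@' teleport (0,1)->(3,4), also enter (3,4), move left to (3,3)
Step 7: enter (3,3), '\' deflects left->up, move up to (2,3)
Step 8: enter (2,3), '.' pass, move up to (1,3)
Step 9: enter (1,3), '.' pass, move up to (0,3)
Step 10: enter (0,3), '.' pass, move up to (-1,3)
Step 11: at (-1,3) — EXIT via top edge, pos 3
Path length (cell visits): 11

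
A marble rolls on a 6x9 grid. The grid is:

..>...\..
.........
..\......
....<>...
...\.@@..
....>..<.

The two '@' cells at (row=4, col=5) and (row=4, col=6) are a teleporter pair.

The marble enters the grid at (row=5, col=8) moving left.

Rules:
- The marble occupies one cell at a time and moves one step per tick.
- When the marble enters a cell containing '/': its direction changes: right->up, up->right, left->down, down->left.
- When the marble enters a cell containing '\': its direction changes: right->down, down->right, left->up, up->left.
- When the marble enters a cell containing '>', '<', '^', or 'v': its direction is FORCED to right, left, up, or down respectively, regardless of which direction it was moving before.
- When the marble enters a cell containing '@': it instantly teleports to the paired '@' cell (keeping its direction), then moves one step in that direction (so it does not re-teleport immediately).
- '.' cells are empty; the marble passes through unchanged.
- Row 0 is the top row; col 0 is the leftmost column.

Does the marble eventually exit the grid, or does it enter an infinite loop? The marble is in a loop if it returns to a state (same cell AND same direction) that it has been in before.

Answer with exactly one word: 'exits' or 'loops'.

Answer: loops

Derivation:
Step 1: enter (5,8), '.' pass, move left to (5,7)
Step 2: enter (5,7), '<' forces left->left, move left to (5,6)
Step 3: enter (5,6), '.' pass, move left to (5,5)
Step 4: enter (5,5), '.' pass, move left to (5,4)
Step 5: enter (5,4), '>' forces left->right, move right to (5,5)
Step 6: enter (5,5), '.' pass, move right to (5,6)
Step 7: enter (5,6), '.' pass, move right to (5,7)
Step 8: enter (5,7), '<' forces right->left, move left to (5,6)
Step 9: at (5,6) dir=left — LOOP DETECTED (seen before)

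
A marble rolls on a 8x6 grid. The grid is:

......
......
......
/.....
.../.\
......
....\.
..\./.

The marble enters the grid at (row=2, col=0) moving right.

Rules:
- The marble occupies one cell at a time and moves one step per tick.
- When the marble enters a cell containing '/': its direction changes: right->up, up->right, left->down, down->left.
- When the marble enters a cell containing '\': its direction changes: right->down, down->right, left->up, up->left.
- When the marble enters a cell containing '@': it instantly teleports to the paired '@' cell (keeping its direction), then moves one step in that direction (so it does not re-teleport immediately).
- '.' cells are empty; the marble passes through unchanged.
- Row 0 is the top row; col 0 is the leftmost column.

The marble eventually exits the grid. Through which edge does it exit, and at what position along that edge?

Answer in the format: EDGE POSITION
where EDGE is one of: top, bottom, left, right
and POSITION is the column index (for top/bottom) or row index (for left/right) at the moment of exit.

Step 1: enter (2,0), '.' pass, move right to (2,1)
Step 2: enter (2,1), '.' pass, move right to (2,2)
Step 3: enter (2,2), '.' pass, move right to (2,3)
Step 4: enter (2,3), '.' pass, move right to (2,4)
Step 5: enter (2,4), '.' pass, move right to (2,5)
Step 6: enter (2,5), '.' pass, move right to (2,6)
Step 7: at (2,6) — EXIT via right edge, pos 2

Answer: right 2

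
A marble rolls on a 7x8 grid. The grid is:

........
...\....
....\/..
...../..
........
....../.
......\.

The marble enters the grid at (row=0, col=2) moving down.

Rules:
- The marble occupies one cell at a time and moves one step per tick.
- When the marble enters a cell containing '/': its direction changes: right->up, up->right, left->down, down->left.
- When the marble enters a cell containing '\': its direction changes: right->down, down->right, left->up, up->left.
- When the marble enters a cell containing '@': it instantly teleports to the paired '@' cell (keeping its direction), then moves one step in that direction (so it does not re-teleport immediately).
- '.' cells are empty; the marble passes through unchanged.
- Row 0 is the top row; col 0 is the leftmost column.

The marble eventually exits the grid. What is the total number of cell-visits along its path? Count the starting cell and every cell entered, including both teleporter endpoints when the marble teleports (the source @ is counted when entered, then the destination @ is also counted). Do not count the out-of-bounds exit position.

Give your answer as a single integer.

Answer: 7

Derivation:
Step 1: enter (0,2), '.' pass, move down to (1,2)
Step 2: enter (1,2), '.' pass, move down to (2,2)
Step 3: enter (2,2), '.' pass, move down to (3,2)
Step 4: enter (3,2), '.' pass, move down to (4,2)
Step 5: enter (4,2), '.' pass, move down to (5,2)
Step 6: enter (5,2), '.' pass, move down to (6,2)
Step 7: enter (6,2), '.' pass, move down to (7,2)
Step 8: at (7,2) — EXIT via bottom edge, pos 2
Path length (cell visits): 7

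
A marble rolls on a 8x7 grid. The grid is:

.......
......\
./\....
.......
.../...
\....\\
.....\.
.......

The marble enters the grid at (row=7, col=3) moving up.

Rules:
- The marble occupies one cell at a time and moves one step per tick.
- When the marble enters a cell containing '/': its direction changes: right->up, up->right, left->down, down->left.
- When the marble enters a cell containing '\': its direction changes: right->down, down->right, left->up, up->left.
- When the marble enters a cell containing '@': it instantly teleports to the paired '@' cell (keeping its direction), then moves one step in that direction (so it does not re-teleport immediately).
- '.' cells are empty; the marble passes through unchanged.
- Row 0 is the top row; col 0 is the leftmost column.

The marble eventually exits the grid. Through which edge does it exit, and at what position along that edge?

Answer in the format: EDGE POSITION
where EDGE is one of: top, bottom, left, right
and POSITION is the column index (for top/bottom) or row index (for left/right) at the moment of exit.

Step 1: enter (7,3), '.' pass, move up to (6,3)
Step 2: enter (6,3), '.' pass, move up to (5,3)
Step 3: enter (5,3), '.' pass, move up to (4,3)
Step 4: enter (4,3), '/' deflects up->right, move right to (4,4)
Step 5: enter (4,4), '.' pass, move right to (4,5)
Step 6: enter (4,5), '.' pass, move right to (4,6)
Step 7: enter (4,6), '.' pass, move right to (4,7)
Step 8: at (4,7) — EXIT via right edge, pos 4

Answer: right 4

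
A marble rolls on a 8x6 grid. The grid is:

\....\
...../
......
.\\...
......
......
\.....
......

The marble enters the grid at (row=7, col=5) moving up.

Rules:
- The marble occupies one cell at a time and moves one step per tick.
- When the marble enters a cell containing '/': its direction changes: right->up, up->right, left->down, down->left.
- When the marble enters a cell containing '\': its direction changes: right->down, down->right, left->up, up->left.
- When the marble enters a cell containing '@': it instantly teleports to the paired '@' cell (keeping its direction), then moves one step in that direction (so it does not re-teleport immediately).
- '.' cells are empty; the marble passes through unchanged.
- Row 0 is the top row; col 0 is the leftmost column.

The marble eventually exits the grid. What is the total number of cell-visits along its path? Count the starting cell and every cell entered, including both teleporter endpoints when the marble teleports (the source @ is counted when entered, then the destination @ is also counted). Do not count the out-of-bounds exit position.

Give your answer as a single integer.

Step 1: enter (7,5), '.' pass, move up to (6,5)
Step 2: enter (6,5), '.' pass, move up to (5,5)
Step 3: enter (5,5), '.' pass, move up to (4,5)
Step 4: enter (4,5), '.' pass, move up to (3,5)
Step 5: enter (3,5), '.' pass, move up to (2,5)
Step 6: enter (2,5), '.' pass, move up to (1,5)
Step 7: enter (1,5), '/' deflects up->right, move right to (1,6)
Step 8: at (1,6) — EXIT via right edge, pos 1
Path length (cell visits): 7

Answer: 7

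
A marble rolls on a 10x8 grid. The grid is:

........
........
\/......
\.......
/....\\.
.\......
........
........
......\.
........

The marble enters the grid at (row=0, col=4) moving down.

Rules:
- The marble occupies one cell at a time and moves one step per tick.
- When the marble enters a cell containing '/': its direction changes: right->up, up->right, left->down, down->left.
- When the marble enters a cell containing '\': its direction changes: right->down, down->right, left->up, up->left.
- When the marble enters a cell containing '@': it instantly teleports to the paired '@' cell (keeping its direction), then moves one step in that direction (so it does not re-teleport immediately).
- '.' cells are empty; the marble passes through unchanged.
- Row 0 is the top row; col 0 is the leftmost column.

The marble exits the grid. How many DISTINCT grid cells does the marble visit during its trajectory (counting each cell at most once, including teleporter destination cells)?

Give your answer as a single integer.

Answer: 10

Derivation:
Step 1: enter (0,4), '.' pass, move down to (1,4)
Step 2: enter (1,4), '.' pass, move down to (2,4)
Step 3: enter (2,4), '.' pass, move down to (3,4)
Step 4: enter (3,4), '.' pass, move down to (4,4)
Step 5: enter (4,4), '.' pass, move down to (5,4)
Step 6: enter (5,4), '.' pass, move down to (6,4)
Step 7: enter (6,4), '.' pass, move down to (7,4)
Step 8: enter (7,4), '.' pass, move down to (8,4)
Step 9: enter (8,4), '.' pass, move down to (9,4)
Step 10: enter (9,4), '.' pass, move down to (10,4)
Step 11: at (10,4) — EXIT via bottom edge, pos 4
Distinct cells visited: 10 (path length 10)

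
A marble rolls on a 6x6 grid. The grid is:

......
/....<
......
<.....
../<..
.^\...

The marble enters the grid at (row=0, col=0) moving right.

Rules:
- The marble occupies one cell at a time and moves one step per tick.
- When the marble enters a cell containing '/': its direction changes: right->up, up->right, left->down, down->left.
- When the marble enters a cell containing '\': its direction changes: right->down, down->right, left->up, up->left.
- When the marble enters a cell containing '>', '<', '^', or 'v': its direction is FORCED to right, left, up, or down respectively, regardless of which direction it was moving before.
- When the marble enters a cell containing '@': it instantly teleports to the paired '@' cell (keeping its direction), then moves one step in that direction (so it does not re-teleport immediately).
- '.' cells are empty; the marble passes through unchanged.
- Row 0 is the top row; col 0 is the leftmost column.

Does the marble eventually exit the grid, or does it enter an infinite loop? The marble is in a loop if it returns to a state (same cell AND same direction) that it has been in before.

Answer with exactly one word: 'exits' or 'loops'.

Answer: exits

Derivation:
Step 1: enter (0,0), '.' pass, move right to (0,1)
Step 2: enter (0,1), '.' pass, move right to (0,2)
Step 3: enter (0,2), '.' pass, move right to (0,3)
Step 4: enter (0,3), '.' pass, move right to (0,4)
Step 5: enter (0,4), '.' pass, move right to (0,5)
Step 6: enter (0,5), '.' pass, move right to (0,6)
Step 7: at (0,6) — EXIT via right edge, pos 0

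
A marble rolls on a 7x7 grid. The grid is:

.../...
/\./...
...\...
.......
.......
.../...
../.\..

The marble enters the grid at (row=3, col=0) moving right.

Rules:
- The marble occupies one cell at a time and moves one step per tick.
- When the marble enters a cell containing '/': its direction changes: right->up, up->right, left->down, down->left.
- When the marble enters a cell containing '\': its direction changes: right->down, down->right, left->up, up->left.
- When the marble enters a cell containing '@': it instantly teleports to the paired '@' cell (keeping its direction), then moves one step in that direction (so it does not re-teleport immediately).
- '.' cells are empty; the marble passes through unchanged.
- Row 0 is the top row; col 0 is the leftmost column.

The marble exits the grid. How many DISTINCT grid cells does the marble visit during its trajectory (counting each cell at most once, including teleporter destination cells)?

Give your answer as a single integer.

Answer: 7

Derivation:
Step 1: enter (3,0), '.' pass, move right to (3,1)
Step 2: enter (3,1), '.' pass, move right to (3,2)
Step 3: enter (3,2), '.' pass, move right to (3,3)
Step 4: enter (3,3), '.' pass, move right to (3,4)
Step 5: enter (3,4), '.' pass, move right to (3,5)
Step 6: enter (3,5), '.' pass, move right to (3,6)
Step 7: enter (3,6), '.' pass, move right to (3,7)
Step 8: at (3,7) — EXIT via right edge, pos 3
Distinct cells visited: 7 (path length 7)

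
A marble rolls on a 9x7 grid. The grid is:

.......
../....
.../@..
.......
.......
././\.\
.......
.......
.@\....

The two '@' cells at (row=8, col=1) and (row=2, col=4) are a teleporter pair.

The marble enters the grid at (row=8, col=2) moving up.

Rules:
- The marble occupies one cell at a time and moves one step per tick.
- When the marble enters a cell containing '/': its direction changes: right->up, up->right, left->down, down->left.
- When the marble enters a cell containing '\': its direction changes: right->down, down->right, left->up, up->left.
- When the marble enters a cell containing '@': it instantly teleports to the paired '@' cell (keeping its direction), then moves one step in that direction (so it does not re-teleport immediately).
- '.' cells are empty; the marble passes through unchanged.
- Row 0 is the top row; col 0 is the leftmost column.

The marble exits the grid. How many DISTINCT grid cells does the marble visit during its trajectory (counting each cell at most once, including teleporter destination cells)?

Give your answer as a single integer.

Answer: 19

Derivation:
Step 1: enter (8,2), '\' deflects up->left, move left to (8,1)
Step 2: enter (8,1), '@' teleport (8,1)->(2,4), also enter (2,4), move left to (2,3)
Step 3: enter (2,3), '/' deflects left->down, move down to (3,3)
Step 4: enter (3,3), '.' pass, move down to (4,3)
Step 5: enter (4,3), '.' pass, move down to (5,3)
Step 6: enter (5,3), '/' deflects down->left, move left to (5,2)
Step 7: enter (5,2), '.' pass, move left to (5,1)
Step 8: enter (5,1), '/' deflects left->down, move down to (6,1)
Step 9: enter (6,1), '.' pass, move down to (7,1)
Step 10: enter (7,1), '.' pass, move down to (8,1)
Step 11: enter (8,1), '@' teleport (8,1)->(2,4), also enter (2,4), move down to (3,4)
Step 12: enter (3,4), '.' pass, move down to (4,4)
Step 13: enter (4,4), '.' pass, move down to (5,4)
Step 14: enter (5,4), '\' deflects down->right, move right to (5,5)
Step 15: enter (5,5), '.' pass, move right to (5,6)
Step 16: enter (5,6), '\' deflects right->down, move down to (6,6)
Step 17: enter (6,6), '.' pass, move down to (7,6)
Step 18: enter (7,6), '.' pass, move down to (8,6)
Step 19: enter (8,6), '.' pass, move down to (9,6)
Step 20: at (9,6) — EXIT via bottom edge, pos 6
Distinct cells visited: 19 (path length 21)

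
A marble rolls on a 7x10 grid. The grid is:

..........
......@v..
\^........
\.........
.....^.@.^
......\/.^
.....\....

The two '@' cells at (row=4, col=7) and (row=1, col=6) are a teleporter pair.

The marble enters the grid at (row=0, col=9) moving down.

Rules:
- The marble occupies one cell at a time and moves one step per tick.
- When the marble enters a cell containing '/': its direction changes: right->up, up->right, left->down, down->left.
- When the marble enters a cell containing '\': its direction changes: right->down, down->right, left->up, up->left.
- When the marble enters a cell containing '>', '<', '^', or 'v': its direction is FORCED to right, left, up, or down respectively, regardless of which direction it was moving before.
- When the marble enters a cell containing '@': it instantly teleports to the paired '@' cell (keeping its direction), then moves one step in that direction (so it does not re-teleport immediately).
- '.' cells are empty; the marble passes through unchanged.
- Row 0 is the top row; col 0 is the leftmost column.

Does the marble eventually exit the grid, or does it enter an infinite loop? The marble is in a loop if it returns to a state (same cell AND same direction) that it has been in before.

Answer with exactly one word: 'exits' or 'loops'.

Answer: exits

Derivation:
Step 1: enter (0,9), '.' pass, move down to (1,9)
Step 2: enter (1,9), '.' pass, move down to (2,9)
Step 3: enter (2,9), '.' pass, move down to (3,9)
Step 4: enter (3,9), '.' pass, move down to (4,9)
Step 5: enter (4,9), '^' forces down->up, move up to (3,9)
Step 6: enter (3,9), '.' pass, move up to (2,9)
Step 7: enter (2,9), '.' pass, move up to (1,9)
Step 8: enter (1,9), '.' pass, move up to (0,9)
Step 9: enter (0,9), '.' pass, move up to (-1,9)
Step 10: at (-1,9) — EXIT via top edge, pos 9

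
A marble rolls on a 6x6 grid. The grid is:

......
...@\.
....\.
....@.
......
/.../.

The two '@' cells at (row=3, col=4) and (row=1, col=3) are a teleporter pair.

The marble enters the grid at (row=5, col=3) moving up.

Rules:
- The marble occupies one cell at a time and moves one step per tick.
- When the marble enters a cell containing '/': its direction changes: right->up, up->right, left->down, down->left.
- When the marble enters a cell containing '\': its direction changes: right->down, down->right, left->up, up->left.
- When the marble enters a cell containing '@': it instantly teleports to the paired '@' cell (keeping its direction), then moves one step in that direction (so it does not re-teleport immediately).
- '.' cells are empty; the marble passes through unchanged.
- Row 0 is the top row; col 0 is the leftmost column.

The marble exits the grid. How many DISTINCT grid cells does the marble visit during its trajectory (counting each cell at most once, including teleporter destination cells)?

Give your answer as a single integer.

Answer: 10

Derivation:
Step 1: enter (5,3), '.' pass, move up to (4,3)
Step 2: enter (4,3), '.' pass, move up to (3,3)
Step 3: enter (3,3), '.' pass, move up to (2,3)
Step 4: enter (2,3), '.' pass, move up to (1,3)
Step 5: enter (1,3), '@' teleport (1,3)->(3,4), also enter (3,4), move up to (2,4)
Step 6: enter (2,4), '\' deflects up->left, move left to (2,3)
Step 7: enter (2,3), '.' pass, move left to (2,2)
Step 8: enter (2,2), '.' pass, move left to (2,1)
Step 9: enter (2,1), '.' pass, move left to (2,0)
Step 10: enter (2,0), '.' pass, move left to (2,-1)
Step 11: at (2,-1) — EXIT via left edge, pos 2
Distinct cells visited: 10 (path length 11)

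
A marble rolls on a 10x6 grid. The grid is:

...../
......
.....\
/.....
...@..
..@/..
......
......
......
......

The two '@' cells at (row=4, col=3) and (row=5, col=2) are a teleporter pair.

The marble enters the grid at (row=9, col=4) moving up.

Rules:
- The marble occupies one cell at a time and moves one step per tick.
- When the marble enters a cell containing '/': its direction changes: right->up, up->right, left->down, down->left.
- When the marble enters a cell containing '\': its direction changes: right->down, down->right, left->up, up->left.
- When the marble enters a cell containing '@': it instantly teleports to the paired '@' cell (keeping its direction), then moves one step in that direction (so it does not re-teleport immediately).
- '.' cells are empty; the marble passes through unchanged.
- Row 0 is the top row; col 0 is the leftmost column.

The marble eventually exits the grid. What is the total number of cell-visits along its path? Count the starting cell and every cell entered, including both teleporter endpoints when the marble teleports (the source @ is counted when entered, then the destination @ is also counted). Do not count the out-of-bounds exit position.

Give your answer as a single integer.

Answer: 10

Derivation:
Step 1: enter (9,4), '.' pass, move up to (8,4)
Step 2: enter (8,4), '.' pass, move up to (7,4)
Step 3: enter (7,4), '.' pass, move up to (6,4)
Step 4: enter (6,4), '.' pass, move up to (5,4)
Step 5: enter (5,4), '.' pass, move up to (4,4)
Step 6: enter (4,4), '.' pass, move up to (3,4)
Step 7: enter (3,4), '.' pass, move up to (2,4)
Step 8: enter (2,4), '.' pass, move up to (1,4)
Step 9: enter (1,4), '.' pass, move up to (0,4)
Step 10: enter (0,4), '.' pass, move up to (-1,4)
Step 11: at (-1,4) — EXIT via top edge, pos 4
Path length (cell visits): 10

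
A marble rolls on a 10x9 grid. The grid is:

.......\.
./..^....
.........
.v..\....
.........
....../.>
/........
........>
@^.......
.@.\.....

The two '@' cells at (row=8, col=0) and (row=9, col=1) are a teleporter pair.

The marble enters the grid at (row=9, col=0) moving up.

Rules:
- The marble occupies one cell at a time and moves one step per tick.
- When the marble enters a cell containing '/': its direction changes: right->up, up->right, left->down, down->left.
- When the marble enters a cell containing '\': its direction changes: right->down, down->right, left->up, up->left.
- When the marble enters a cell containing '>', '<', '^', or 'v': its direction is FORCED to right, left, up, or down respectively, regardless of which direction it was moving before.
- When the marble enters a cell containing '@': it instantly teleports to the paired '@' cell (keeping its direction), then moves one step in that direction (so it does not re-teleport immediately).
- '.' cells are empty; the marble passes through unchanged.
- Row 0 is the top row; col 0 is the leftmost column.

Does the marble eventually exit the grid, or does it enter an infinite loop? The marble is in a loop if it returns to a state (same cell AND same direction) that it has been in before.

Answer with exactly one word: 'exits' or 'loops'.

Answer: loops

Derivation:
Step 1: enter (9,0), '.' pass, move up to (8,0)
Step 2: enter (8,0), '@' teleport (8,0)->(9,1), also enter (9,1), move up to (8,1)
Step 3: enter (8,1), '^' forces up->up, move up to (7,1)
Step 4: enter (7,1), '.' pass, move up to (6,1)
Step 5: enter (6,1), '.' pass, move up to (5,1)
Step 6: enter (5,1), '.' pass, move up to (4,1)
Step 7: enter (4,1), '.' pass, move up to (3,1)
Step 8: enter (3,1), 'v' forces up->down, move down to (4,1)
Step 9: enter (4,1), '.' pass, move down to (5,1)
Step 10: enter (5,1), '.' pass, move down to (6,1)
Step 11: enter (6,1), '.' pass, move down to (7,1)
Step 12: enter (7,1), '.' pass, move down to (8,1)
Step 13: enter (8,1), '^' forces down->up, move up to (7,1)
Step 14: at (7,1) dir=up — LOOP DETECTED (seen before)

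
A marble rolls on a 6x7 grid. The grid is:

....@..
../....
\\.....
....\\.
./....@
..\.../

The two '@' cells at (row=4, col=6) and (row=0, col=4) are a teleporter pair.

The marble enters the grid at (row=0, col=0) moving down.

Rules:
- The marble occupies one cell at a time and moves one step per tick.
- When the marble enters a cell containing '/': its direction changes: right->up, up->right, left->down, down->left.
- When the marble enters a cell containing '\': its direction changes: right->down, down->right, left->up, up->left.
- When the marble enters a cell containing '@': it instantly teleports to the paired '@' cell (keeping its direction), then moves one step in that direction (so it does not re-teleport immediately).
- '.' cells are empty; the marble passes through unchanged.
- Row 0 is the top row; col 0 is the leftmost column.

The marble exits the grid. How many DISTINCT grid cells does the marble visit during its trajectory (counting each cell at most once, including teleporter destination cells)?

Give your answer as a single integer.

Step 1: enter (0,0), '.' pass, move down to (1,0)
Step 2: enter (1,0), '.' pass, move down to (2,0)
Step 3: enter (2,0), '\' deflects down->right, move right to (2,1)
Step 4: enter (2,1), '\' deflects right->down, move down to (3,1)
Step 5: enter (3,1), '.' pass, move down to (4,1)
Step 6: enter (4,1), '/' deflects down->left, move left to (4,0)
Step 7: enter (4,0), '.' pass, move left to (4,-1)
Step 8: at (4,-1) — EXIT via left edge, pos 4
Distinct cells visited: 7 (path length 7)

Answer: 7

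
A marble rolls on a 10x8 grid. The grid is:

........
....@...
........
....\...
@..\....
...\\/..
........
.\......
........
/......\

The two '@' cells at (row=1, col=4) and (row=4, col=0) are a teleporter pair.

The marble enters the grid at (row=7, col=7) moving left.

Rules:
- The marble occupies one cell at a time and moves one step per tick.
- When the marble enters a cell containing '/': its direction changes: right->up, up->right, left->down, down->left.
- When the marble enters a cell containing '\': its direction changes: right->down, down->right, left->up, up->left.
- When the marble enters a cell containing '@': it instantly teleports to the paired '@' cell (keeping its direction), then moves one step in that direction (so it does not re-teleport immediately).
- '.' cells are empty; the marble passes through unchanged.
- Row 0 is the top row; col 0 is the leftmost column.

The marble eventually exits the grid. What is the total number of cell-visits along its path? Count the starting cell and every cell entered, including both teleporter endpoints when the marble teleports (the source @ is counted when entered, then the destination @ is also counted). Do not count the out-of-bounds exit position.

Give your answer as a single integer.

Step 1: enter (7,7), '.' pass, move left to (7,6)
Step 2: enter (7,6), '.' pass, move left to (7,5)
Step 3: enter (7,5), '.' pass, move left to (7,4)
Step 4: enter (7,4), '.' pass, move left to (7,3)
Step 5: enter (7,3), '.' pass, move left to (7,2)
Step 6: enter (7,2), '.' pass, move left to (7,1)
Step 7: enter (7,1), '\' deflects left->up, move up to (6,1)
Step 8: enter (6,1), '.' pass, move up to (5,1)
Step 9: enter (5,1), '.' pass, move up to (4,1)
Step 10: enter (4,1), '.' pass, move up to (3,1)
Step 11: enter (3,1), '.' pass, move up to (2,1)
Step 12: enter (2,1), '.' pass, move up to (1,1)
Step 13: enter (1,1), '.' pass, move up to (0,1)
Step 14: enter (0,1), '.' pass, move up to (-1,1)
Step 15: at (-1,1) — EXIT via top edge, pos 1
Path length (cell visits): 14

Answer: 14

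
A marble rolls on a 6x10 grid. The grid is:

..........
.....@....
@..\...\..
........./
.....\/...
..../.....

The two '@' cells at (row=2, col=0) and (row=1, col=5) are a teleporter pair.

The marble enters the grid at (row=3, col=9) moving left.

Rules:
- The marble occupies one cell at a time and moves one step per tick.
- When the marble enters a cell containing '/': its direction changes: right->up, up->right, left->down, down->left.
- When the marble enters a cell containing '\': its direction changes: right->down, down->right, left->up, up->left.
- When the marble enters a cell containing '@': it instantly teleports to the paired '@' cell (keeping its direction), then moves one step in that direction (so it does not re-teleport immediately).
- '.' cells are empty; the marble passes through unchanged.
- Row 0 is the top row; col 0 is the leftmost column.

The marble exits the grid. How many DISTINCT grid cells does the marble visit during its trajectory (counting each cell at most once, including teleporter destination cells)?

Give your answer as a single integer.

Answer: 3

Derivation:
Step 1: enter (3,9), '/' deflects left->down, move down to (4,9)
Step 2: enter (4,9), '.' pass, move down to (5,9)
Step 3: enter (5,9), '.' pass, move down to (6,9)
Step 4: at (6,9) — EXIT via bottom edge, pos 9
Distinct cells visited: 3 (path length 3)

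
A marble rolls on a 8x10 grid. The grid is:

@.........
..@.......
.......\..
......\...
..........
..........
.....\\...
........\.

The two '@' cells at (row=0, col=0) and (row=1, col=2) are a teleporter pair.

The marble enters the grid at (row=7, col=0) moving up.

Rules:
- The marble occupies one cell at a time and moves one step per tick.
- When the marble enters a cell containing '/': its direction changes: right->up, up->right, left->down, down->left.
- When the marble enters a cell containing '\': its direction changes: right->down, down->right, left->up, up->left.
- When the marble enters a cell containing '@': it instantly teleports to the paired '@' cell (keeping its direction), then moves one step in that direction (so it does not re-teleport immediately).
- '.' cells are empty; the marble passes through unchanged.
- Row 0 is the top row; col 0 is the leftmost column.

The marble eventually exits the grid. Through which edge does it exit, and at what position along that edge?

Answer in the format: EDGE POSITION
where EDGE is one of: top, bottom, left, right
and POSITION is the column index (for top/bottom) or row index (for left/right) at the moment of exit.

Step 1: enter (7,0), '.' pass, move up to (6,0)
Step 2: enter (6,0), '.' pass, move up to (5,0)
Step 3: enter (5,0), '.' pass, move up to (4,0)
Step 4: enter (4,0), '.' pass, move up to (3,0)
Step 5: enter (3,0), '.' pass, move up to (2,0)
Step 6: enter (2,0), '.' pass, move up to (1,0)
Step 7: enter (1,0), '.' pass, move up to (0,0)
Step 8: enter (0,0), '@' teleport (0,0)->(1,2), also enter (1,2), move up to (0,2)
Step 9: enter (0,2), '.' pass, move up to (-1,2)
Step 10: at (-1,2) — EXIT via top edge, pos 2

Answer: top 2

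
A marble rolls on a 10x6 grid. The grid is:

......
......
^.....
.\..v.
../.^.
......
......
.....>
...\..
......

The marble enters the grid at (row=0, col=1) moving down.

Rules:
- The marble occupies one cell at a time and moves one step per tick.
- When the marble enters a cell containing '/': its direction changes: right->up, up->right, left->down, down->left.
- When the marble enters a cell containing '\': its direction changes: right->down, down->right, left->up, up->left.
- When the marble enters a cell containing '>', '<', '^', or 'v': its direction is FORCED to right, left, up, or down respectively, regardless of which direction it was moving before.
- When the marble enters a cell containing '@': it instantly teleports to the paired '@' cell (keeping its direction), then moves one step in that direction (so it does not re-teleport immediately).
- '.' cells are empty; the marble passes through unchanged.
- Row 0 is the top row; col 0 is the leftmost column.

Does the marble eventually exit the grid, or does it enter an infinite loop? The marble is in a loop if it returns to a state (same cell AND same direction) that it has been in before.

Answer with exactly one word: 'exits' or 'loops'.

Step 1: enter (0,1), '.' pass, move down to (1,1)
Step 2: enter (1,1), '.' pass, move down to (2,1)
Step 3: enter (2,1), '.' pass, move down to (3,1)
Step 4: enter (3,1), '\' deflects down->right, move right to (3,2)
Step 5: enter (3,2), '.' pass, move right to (3,3)
Step 6: enter (3,3), '.' pass, move right to (3,4)
Step 7: enter (3,4), 'v' forces right->down, move down to (4,4)
Step 8: enter (4,4), '^' forces down->up, move up to (3,4)
Step 9: enter (3,4), 'v' forces up->down, move down to (4,4)
Step 10: at (4,4) dir=down — LOOP DETECTED (seen before)

Answer: loops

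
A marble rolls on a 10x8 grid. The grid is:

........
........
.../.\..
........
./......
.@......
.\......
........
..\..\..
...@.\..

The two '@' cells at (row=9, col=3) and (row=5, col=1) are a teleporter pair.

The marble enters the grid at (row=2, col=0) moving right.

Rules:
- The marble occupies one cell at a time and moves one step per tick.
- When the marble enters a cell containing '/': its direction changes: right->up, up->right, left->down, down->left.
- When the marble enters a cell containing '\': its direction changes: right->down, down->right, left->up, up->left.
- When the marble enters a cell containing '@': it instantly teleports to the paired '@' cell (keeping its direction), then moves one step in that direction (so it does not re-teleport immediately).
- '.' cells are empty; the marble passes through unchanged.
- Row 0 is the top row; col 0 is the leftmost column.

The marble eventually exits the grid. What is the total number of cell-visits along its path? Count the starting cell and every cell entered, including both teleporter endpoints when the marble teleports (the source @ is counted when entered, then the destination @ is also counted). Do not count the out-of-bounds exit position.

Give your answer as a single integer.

Step 1: enter (2,0), '.' pass, move right to (2,1)
Step 2: enter (2,1), '.' pass, move right to (2,2)
Step 3: enter (2,2), '.' pass, move right to (2,3)
Step 4: enter (2,3), '/' deflects right->up, move up to (1,3)
Step 5: enter (1,3), '.' pass, move up to (0,3)
Step 6: enter (0,3), '.' pass, move up to (-1,3)
Step 7: at (-1,3) — EXIT via top edge, pos 3
Path length (cell visits): 6

Answer: 6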